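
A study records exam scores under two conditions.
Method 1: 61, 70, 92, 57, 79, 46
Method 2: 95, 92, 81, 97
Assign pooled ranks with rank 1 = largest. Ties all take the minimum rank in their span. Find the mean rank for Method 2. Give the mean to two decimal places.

Sorted (descending): 97, 95, 92, 92, 81, 79, 70, 61, 57, 46
The 2 values of 92 occupy positions 3–4 → each gets rank 3.
Method 2 values → pooled ranks: 95→2, 92→3, 81→5, 97→1
Mean rank = (2 + 3 + 5 + 1) / 4 = 2.75

2.75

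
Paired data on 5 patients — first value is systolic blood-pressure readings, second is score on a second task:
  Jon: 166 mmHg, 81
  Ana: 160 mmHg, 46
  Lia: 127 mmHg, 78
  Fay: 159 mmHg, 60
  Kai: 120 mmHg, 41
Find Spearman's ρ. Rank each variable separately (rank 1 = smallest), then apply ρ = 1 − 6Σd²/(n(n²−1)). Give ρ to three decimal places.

Ranks of variable 1: 5, 4, 2, 3, 1
Ranks of variable 2: 5, 2, 4, 3, 1
d = r₁ − r₂: 0, 2, -2, 0, 0
d²: 0, 4, 4, 0, 0; Σd² = 8
ρ = 1 − 6·8/(5·24) = 1 − 48/120 = 0.600

0.600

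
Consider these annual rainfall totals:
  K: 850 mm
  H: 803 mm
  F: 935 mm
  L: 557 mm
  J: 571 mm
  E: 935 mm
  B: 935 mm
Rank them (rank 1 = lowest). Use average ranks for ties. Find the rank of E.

6

Sorted (ascending): 557, 571, 803, 850, 935, 935, 935
The 3 values of 935 occupy positions 5–7 → average rank 6.
E has value 935 mm → rank 6.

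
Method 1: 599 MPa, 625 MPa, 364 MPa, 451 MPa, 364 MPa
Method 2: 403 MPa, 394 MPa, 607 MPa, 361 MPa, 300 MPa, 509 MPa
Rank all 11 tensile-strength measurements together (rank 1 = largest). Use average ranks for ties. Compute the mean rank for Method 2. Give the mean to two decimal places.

6.67

Sorted (descending): 625, 607, 599, 509, 451, 403, 394, 364, 364, 361, 300
The 2 values of 364 occupy positions 8–9 → average rank (8+9)/2 = 8.5.
Method 2 values → pooled ranks: 403→6, 394→7, 607→2, 361→10, 300→11, 509→4
Mean rank = (6 + 7 + 2 + 10 + 11 + 4) / 6 = 6.67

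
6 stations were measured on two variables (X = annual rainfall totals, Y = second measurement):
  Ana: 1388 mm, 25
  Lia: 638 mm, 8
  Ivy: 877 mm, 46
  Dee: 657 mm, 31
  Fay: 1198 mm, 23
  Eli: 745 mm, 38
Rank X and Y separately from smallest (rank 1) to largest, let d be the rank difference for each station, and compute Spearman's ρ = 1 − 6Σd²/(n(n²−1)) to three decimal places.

Ranks of variable 1: 6, 1, 4, 2, 5, 3
Ranks of variable 2: 3, 1, 6, 4, 2, 5
d = r₁ − r₂: 3, 0, -2, -2, 3, -2
d²: 9, 0, 4, 4, 9, 4; Σd² = 30
ρ = 1 − 6·30/(6·35) = 1 − 180/210 = 0.143

0.143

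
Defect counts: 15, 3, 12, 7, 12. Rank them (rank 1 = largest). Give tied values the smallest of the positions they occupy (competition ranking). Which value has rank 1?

15

Sorted (descending): 15, 12, 12, 7, 3
The 2 values of 12 occupy positions 2–3 → each gets rank 2.
Rank 1 → value 15.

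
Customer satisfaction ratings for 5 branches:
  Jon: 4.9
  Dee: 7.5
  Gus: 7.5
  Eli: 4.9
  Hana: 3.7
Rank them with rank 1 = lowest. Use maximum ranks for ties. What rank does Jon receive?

Sorted (ascending): 3.7, 4.9, 4.9, 7.5, 7.5
The 2 values of 4.9 occupy positions 2–3 → each gets rank 3.
The 2 values of 7.5 occupy positions 4–5 → each gets rank 5.
Jon has value 4.9 → rank 3.

3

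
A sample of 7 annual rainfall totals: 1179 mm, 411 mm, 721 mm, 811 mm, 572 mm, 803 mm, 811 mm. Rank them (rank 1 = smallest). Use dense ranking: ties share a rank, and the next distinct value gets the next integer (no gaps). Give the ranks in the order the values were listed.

Sorted (ascending): 411, 572, 721, 803, 811, 811, 1179
The 2 values of 811 share dense rank 5.
Remaining distinct values take the next consecutive integers.

6, 1, 3, 5, 2, 4, 5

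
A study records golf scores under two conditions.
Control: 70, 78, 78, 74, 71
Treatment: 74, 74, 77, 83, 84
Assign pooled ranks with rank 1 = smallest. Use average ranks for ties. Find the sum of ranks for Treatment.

Sorted (ascending): 70, 71, 74, 74, 74, 77, 78, 78, 83, 84
The 3 values of 74 occupy positions 3–5 → average rank 4.
The 2 values of 78 occupy positions 7–8 → average rank (7+8)/2 = 7.5.
Treatment values → pooled ranks: 74→4, 74→4, 77→6, 83→9, 84→10
Rank sum = 4 + 4 + 6 + 9 + 10 = 33

33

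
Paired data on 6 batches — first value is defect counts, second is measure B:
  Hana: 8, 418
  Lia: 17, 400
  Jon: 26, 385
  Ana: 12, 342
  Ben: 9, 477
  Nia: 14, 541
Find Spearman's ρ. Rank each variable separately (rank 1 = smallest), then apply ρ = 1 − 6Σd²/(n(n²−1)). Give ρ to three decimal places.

Ranks of variable 1: 1, 5, 6, 3, 2, 4
Ranks of variable 2: 4, 3, 2, 1, 5, 6
d = r₁ − r₂: -3, 2, 4, 2, -3, -2
d²: 9, 4, 16, 4, 9, 4; Σd² = 46
ρ = 1 − 6·46/(6·35) = 1 − 276/210 = -0.314

-0.314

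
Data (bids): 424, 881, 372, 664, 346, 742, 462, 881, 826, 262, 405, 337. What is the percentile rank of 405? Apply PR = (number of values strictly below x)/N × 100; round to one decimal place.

N = 12.
Strictly below 405: 4. Equal to 405: 1.
PR = 4/12 × 100 = 33.3

33.3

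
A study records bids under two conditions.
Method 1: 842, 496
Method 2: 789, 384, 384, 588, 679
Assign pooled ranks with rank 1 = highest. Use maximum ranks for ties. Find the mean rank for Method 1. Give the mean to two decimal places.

Sorted (descending): 842, 789, 679, 588, 496, 384, 384
The 2 values of 384 occupy positions 6–7 → each gets rank 7.
Method 1 values → pooled ranks: 842→1, 496→5
Mean rank = (1 + 5) / 2 = 3.00

3.00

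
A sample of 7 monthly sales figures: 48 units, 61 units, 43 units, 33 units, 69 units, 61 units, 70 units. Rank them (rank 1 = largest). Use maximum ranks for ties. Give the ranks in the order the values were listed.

Sorted (descending): 70, 69, 61, 61, 48, 43, 33
The 2 values of 61 occupy positions 3–4 → each gets rank 4.

5, 4, 6, 7, 2, 4, 1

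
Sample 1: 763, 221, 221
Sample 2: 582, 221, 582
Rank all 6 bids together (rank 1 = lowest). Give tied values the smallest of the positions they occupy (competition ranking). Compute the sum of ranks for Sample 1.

Sorted (ascending): 221, 221, 221, 582, 582, 763
The 3 values of 221 occupy positions 1–3 → each gets rank 1.
The 2 values of 582 occupy positions 4–5 → each gets rank 4.
Sample 1 values → pooled ranks: 763→6, 221→1, 221→1
Rank sum = 6 + 1 + 1 = 8

8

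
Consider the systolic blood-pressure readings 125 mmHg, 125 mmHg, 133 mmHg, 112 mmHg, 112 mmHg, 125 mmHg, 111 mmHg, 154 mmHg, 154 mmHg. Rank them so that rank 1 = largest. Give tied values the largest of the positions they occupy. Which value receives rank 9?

Sorted (descending): 154, 154, 133, 125, 125, 125, 112, 112, 111
The 2 values of 154 occupy positions 1–2 → each gets rank 2.
The 3 values of 125 occupy positions 4–6 → each gets rank 6.
The 2 values of 112 occupy positions 7–8 → each gets rank 8.
Rank 9 → value 111.

111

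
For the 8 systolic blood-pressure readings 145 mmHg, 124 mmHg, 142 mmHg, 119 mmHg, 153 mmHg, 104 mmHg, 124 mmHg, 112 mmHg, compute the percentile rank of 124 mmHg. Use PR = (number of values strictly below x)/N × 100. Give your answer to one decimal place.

N = 8.
Strictly below 124: 3. Equal to 124: 2.
PR = 3/8 × 100 = 37.5

37.5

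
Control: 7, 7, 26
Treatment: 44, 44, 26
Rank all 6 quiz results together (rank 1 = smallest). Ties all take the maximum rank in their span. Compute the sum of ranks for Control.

8

Sorted (ascending): 7, 7, 26, 26, 44, 44
The 2 values of 7 occupy positions 1–2 → each gets rank 2.
The 2 values of 26 occupy positions 3–4 → each gets rank 4.
The 2 values of 44 occupy positions 5–6 → each gets rank 6.
Control values → pooled ranks: 7→2, 7→2, 26→4
Rank sum = 2 + 2 + 4 = 8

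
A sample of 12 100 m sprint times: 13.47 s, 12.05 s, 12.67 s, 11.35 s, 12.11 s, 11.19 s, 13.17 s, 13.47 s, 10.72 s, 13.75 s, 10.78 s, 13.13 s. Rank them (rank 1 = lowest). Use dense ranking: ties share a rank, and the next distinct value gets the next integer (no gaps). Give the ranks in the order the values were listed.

10, 5, 7, 4, 6, 3, 9, 10, 1, 11, 2, 8

Sorted (ascending): 10.72, 10.78, 11.19, 11.35, 12.05, 12.11, 12.67, 13.13, 13.17, 13.47, 13.47, 13.75
The 2 values of 13.47 share dense rank 10.
Remaining distinct values take the next consecutive integers.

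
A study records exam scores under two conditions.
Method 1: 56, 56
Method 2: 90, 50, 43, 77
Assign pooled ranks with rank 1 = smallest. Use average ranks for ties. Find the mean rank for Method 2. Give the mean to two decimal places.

3.50

Sorted (ascending): 43, 50, 56, 56, 77, 90
The 2 values of 56 occupy positions 3–4 → average rank (3+4)/2 = 3.5.
Method 2 values → pooled ranks: 90→6, 50→2, 43→1, 77→5
Mean rank = (6 + 2 + 1 + 5) / 4 = 3.50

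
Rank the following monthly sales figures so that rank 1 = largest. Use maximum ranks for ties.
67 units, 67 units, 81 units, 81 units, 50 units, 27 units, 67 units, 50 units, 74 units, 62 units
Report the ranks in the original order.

6, 6, 2, 2, 9, 10, 6, 9, 3, 7

Sorted (descending): 81, 81, 74, 67, 67, 67, 62, 50, 50, 27
The 2 values of 81 occupy positions 1–2 → each gets rank 2.
The 3 values of 67 occupy positions 4–6 → each gets rank 6.
The 2 values of 50 occupy positions 8–9 → each gets rank 9.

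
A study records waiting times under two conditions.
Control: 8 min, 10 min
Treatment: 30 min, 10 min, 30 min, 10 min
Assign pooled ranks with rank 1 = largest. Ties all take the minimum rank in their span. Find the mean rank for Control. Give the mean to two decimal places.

4.50

Sorted (descending): 30, 30, 10, 10, 10, 8
The 2 values of 30 occupy positions 1–2 → each gets rank 1.
The 3 values of 10 occupy positions 3–5 → each gets rank 3.
Control values → pooled ranks: 8→6, 10→3
Mean rank = (6 + 3) / 2 = 4.50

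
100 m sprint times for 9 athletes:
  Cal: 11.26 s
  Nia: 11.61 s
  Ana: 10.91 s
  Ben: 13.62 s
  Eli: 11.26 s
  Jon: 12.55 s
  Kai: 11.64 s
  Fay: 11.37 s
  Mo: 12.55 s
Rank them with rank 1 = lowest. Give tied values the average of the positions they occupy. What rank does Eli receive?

Sorted (ascending): 10.91, 11.26, 11.26, 11.37, 11.61, 11.64, 12.55, 12.55, 13.62
The 2 values of 11.26 occupy positions 2–3 → average rank (2+3)/2 = 2.5.
The 2 values of 12.55 occupy positions 7–8 → average rank (7+8)/2 = 7.5.
Eli has value 11.26 s → rank 2.5.

2.5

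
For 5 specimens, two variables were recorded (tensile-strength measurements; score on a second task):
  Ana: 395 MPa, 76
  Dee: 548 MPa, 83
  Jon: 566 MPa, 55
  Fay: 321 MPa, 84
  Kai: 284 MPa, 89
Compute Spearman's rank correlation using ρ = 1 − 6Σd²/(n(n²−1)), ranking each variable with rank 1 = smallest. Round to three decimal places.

-0.900

Ranks of variable 1: 3, 4, 5, 2, 1
Ranks of variable 2: 2, 3, 1, 4, 5
d = r₁ − r₂: 1, 1, 4, -2, -4
d²: 1, 1, 16, 4, 16; Σd² = 38
ρ = 1 − 6·38/(5·24) = 1 − 228/120 = -0.900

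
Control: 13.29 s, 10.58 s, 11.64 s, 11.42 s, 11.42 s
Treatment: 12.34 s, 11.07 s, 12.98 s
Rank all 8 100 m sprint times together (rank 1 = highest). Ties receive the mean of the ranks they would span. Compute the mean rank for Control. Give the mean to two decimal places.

Sorted (descending): 13.29, 12.98, 12.34, 11.64, 11.42, 11.42, 11.07, 10.58
The 2 values of 11.42 occupy positions 5–6 → average rank (5+6)/2 = 5.5.
Control values → pooled ranks: 13.29→1, 10.58→8, 11.64→4, 11.42→5.5, 11.42→5.5
Mean rank = (1 + 8 + 4 + 5.5 + 5.5) / 5 = 4.80

4.80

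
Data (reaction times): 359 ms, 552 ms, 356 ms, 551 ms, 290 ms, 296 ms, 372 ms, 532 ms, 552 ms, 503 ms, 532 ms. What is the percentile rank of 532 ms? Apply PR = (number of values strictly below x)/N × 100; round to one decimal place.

N = 11.
Strictly below 532: 6. Equal to 532: 2.
PR = 6/11 × 100 = 54.5

54.5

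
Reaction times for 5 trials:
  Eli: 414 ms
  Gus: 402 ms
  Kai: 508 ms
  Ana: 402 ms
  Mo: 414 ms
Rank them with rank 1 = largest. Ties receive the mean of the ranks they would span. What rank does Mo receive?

2.5

Sorted (descending): 508, 414, 414, 402, 402
The 2 values of 414 occupy positions 2–3 → average rank (2+3)/2 = 2.5.
The 2 values of 402 occupy positions 4–5 → average rank (4+5)/2 = 4.5.
Mo has value 414 ms → rank 2.5.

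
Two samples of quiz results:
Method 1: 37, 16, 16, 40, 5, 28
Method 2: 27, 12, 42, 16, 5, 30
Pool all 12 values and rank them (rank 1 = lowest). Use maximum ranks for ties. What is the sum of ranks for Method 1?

43

Sorted (ascending): 5, 5, 12, 16, 16, 16, 27, 28, 30, 37, 40, 42
The 2 values of 5 occupy positions 1–2 → each gets rank 2.
The 3 values of 16 occupy positions 4–6 → each gets rank 6.
Method 1 values → pooled ranks: 37→10, 16→6, 16→6, 40→11, 5→2, 28→8
Rank sum = 10 + 6 + 6 + 11 + 2 + 8 = 43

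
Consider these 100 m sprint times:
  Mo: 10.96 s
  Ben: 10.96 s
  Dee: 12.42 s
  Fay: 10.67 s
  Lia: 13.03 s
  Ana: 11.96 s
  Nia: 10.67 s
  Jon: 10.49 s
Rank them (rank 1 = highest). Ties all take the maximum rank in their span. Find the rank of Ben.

Sorted (descending): 13.03, 12.42, 11.96, 10.96, 10.96, 10.67, 10.67, 10.49
The 2 values of 10.96 occupy positions 4–5 → each gets rank 5.
The 2 values of 10.67 occupy positions 6–7 → each gets rank 7.
Ben has value 10.96 s → rank 5.

5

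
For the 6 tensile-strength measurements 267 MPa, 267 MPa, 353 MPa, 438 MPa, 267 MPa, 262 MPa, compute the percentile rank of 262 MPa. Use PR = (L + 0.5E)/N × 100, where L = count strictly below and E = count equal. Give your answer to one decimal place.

N = 6.
Strictly below 262: 0. Equal to 262: 1.
PR = (0 + 0.5·1)/6 × 100 = 8.3

8.3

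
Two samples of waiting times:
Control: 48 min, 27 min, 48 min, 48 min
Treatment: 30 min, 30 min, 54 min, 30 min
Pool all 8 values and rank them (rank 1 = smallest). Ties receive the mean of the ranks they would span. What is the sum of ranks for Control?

Sorted (ascending): 27, 30, 30, 30, 48, 48, 48, 54
The 3 values of 30 occupy positions 2–4 → average rank 3.
The 3 values of 48 occupy positions 5–7 → average rank 6.
Control values → pooled ranks: 48→6, 27→1, 48→6, 48→6
Rank sum = 6 + 1 + 6 + 6 = 19

19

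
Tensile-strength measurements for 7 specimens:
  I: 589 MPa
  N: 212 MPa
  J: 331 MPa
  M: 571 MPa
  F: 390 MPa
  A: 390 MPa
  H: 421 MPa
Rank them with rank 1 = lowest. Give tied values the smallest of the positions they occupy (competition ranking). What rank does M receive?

6

Sorted (ascending): 212, 331, 390, 390, 421, 571, 589
The 2 values of 390 occupy positions 3–4 → each gets rank 3.
M has value 571 MPa → rank 6.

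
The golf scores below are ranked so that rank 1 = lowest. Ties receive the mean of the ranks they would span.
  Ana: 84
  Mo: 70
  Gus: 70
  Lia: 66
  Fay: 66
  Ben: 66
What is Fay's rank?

Sorted (ascending): 66, 66, 66, 70, 70, 84
The 3 values of 66 occupy positions 1–3 → average rank 2.
The 2 values of 70 occupy positions 4–5 → average rank (4+5)/2 = 4.5.
Fay has value 66 → rank 2.

2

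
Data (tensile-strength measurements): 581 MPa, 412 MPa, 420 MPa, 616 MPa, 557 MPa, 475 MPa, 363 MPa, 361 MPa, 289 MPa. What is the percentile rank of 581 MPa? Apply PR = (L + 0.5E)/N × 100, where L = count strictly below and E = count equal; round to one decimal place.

N = 9.
Strictly below 581: 7. Equal to 581: 1.
PR = (7 + 0.5·1)/9 × 100 = 83.3

83.3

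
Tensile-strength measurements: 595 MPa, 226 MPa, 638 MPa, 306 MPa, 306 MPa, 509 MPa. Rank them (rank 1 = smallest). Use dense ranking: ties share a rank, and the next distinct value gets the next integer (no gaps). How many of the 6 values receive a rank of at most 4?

5

Sorted (ascending): 226, 306, 306, 509, 595, 638
The 2 values of 306 share dense rank 2.
Remaining distinct values take the next consecutive integers.
Ranks ≤ 4: {1, 2, 2, 3, 4} → 5 values.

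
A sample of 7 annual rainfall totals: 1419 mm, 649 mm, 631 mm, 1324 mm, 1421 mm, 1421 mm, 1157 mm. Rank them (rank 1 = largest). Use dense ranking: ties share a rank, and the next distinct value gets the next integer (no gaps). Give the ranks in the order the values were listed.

2, 5, 6, 3, 1, 1, 4

Sorted (descending): 1421, 1421, 1419, 1324, 1157, 649, 631
The 2 values of 1421 share dense rank 1.
Remaining distinct values take the next consecutive integers.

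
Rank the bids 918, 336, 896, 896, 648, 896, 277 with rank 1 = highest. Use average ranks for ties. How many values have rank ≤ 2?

1

Sorted (descending): 918, 896, 896, 896, 648, 336, 277
The 3 values of 896 occupy positions 2–4 → average rank 3.
Ranks ≤ 2: {1} → 1 value.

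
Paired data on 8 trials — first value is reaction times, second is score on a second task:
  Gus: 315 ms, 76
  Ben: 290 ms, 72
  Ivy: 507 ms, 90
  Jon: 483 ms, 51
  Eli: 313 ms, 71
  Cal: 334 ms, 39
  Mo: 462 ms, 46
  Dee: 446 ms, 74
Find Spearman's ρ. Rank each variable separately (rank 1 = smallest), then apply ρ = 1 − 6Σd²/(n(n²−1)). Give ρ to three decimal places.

0.071

Ranks of variable 1: 3, 1, 8, 7, 2, 4, 6, 5
Ranks of variable 2: 7, 5, 8, 3, 4, 1, 2, 6
d = r₁ − r₂: -4, -4, 0, 4, -2, 3, 4, -1
d²: 16, 16, 0, 16, 4, 9, 16, 1; Σd² = 78
ρ = 1 − 6·78/(8·63) = 1 − 468/504 = 0.071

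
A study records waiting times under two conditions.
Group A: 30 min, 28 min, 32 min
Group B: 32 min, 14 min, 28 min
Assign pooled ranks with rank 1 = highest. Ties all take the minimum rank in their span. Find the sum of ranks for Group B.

11

Sorted (descending): 32, 32, 30, 28, 28, 14
The 2 values of 32 occupy positions 1–2 → each gets rank 1.
The 2 values of 28 occupy positions 4–5 → each gets rank 4.
Group B values → pooled ranks: 32→1, 14→6, 28→4
Rank sum = 1 + 6 + 4 = 11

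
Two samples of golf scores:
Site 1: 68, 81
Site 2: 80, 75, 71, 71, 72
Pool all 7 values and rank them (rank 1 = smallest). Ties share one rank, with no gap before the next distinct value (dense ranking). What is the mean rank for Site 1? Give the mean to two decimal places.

Sorted (ascending): 68, 71, 71, 72, 75, 80, 81
The 2 values of 71 share dense rank 2.
Remaining distinct values take the next consecutive integers.
Site 1 values → pooled ranks: 68→1, 81→6
Mean rank = (1 + 6) / 2 = 3.50

3.50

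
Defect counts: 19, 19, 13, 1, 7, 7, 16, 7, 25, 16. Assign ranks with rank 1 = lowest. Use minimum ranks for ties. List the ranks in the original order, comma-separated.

8, 8, 5, 1, 2, 2, 6, 2, 10, 6

Sorted (ascending): 1, 7, 7, 7, 13, 16, 16, 19, 19, 25
The 3 values of 7 occupy positions 2–4 → each gets rank 2.
The 2 values of 16 occupy positions 6–7 → each gets rank 6.
The 2 values of 19 occupy positions 8–9 → each gets rank 8.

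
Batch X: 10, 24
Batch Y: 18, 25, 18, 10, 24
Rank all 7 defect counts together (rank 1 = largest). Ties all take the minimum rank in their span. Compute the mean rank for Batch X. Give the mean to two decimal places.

Sorted (descending): 25, 24, 24, 18, 18, 10, 10
The 2 values of 24 occupy positions 2–3 → each gets rank 2.
The 2 values of 18 occupy positions 4–5 → each gets rank 4.
The 2 values of 10 occupy positions 6–7 → each gets rank 6.
Batch X values → pooled ranks: 10→6, 24→2
Mean rank = (6 + 2) / 2 = 4.00

4.00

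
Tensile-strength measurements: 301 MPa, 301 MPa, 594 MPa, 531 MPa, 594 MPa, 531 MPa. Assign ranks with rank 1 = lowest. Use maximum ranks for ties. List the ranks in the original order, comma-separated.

2, 2, 6, 4, 6, 4

Sorted (ascending): 301, 301, 531, 531, 594, 594
The 2 values of 301 occupy positions 1–2 → each gets rank 2.
The 2 values of 531 occupy positions 3–4 → each gets rank 4.
The 2 values of 594 occupy positions 5–6 → each gets rank 6.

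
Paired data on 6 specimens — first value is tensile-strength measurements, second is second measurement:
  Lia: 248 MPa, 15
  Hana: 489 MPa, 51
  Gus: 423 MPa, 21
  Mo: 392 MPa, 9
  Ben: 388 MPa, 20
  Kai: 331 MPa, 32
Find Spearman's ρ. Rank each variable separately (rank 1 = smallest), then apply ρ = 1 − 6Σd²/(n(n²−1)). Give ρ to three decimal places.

Ranks of variable 1: 1, 6, 5, 4, 3, 2
Ranks of variable 2: 2, 6, 4, 1, 3, 5
d = r₁ − r₂: -1, 0, 1, 3, 0, -3
d²: 1, 0, 1, 9, 0, 9; Σd² = 20
ρ = 1 − 6·20/(6·35) = 1 − 120/210 = 0.429

0.429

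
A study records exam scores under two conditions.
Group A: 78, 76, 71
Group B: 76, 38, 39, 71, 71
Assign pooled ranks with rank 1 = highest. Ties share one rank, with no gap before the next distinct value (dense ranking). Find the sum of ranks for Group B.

Sorted (descending): 78, 76, 76, 71, 71, 71, 39, 38
The 2 values of 76 share dense rank 2.
The 3 values of 71 share dense rank 3.
Remaining distinct values take the next consecutive integers.
Group B values → pooled ranks: 76→2, 38→5, 39→4, 71→3, 71→3
Rank sum = 2 + 5 + 4 + 3 + 3 = 17

17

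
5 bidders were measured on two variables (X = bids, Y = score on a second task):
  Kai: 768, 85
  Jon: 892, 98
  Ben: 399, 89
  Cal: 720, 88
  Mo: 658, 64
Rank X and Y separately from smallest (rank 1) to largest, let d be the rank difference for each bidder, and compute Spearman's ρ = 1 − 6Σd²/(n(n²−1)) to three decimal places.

Ranks of variable 1: 4, 5, 1, 3, 2
Ranks of variable 2: 2, 5, 4, 3, 1
d = r₁ − r₂: 2, 0, -3, 0, 1
d²: 4, 0, 9, 0, 1; Σd² = 14
ρ = 1 − 6·14/(5·24) = 1 − 84/120 = 0.300

0.300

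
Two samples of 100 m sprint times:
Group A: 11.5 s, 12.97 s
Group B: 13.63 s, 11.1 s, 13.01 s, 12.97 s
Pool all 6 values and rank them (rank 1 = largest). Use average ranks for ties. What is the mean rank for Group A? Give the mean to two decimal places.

4.25

Sorted (descending): 13.63, 13.01, 12.97, 12.97, 11.5, 11.1
The 2 values of 12.97 occupy positions 3–4 → average rank (3+4)/2 = 3.5.
Group A values → pooled ranks: 11.5→5, 12.97→3.5
Mean rank = (5 + 3.5) / 2 = 4.25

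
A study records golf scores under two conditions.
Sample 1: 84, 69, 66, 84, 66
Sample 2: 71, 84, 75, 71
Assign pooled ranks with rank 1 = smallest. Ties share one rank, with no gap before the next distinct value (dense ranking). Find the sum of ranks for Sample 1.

14

Sorted (ascending): 66, 66, 69, 71, 71, 75, 84, 84, 84
The 2 values of 66 share dense rank 1.
The 2 values of 71 share dense rank 3.
The 3 values of 84 share dense rank 5.
Remaining distinct values take the next consecutive integers.
Sample 1 values → pooled ranks: 84→5, 69→2, 66→1, 84→5, 66→1
Rank sum = 5 + 2 + 1 + 5 + 1 = 14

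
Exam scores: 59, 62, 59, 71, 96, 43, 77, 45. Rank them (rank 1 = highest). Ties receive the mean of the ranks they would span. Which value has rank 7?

Sorted (descending): 96, 77, 71, 62, 59, 59, 45, 43
The 2 values of 59 occupy positions 5–6 → average rank (5+6)/2 = 5.5.
Rank 7 → value 45.

45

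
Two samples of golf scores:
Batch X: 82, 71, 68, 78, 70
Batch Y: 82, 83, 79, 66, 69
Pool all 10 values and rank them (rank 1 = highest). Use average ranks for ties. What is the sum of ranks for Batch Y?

25.5

Sorted (descending): 83, 82, 82, 79, 78, 71, 70, 69, 68, 66
The 2 values of 82 occupy positions 2–3 → average rank (2+3)/2 = 2.5.
Batch Y values → pooled ranks: 82→2.5, 83→1, 79→4, 66→10, 69→8
Rank sum = 2.5 + 1 + 4 + 10 + 8 = 25.5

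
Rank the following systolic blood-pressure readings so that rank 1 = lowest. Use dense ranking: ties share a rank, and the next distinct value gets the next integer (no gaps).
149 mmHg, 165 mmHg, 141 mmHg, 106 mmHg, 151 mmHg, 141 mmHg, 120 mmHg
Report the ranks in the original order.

Sorted (ascending): 106, 120, 141, 141, 149, 151, 165
The 2 values of 141 share dense rank 3.
Remaining distinct values take the next consecutive integers.

4, 6, 3, 1, 5, 3, 2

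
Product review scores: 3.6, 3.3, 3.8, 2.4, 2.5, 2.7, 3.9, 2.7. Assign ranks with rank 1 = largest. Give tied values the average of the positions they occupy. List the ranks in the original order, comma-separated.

3, 4, 2, 8, 7, 5.5, 1, 5.5

Sorted (descending): 3.9, 3.8, 3.6, 3.3, 2.7, 2.7, 2.5, 2.4
The 2 values of 2.7 occupy positions 5–6 → average rank (5+6)/2 = 5.5.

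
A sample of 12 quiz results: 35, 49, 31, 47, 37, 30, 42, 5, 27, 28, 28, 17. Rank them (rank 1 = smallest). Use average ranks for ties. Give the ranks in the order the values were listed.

8, 12, 7, 11, 9, 6, 10, 1, 3, 4.5, 4.5, 2

Sorted (ascending): 5, 17, 27, 28, 28, 30, 31, 35, 37, 42, 47, 49
The 2 values of 28 occupy positions 4–5 → average rank (4+5)/2 = 4.5.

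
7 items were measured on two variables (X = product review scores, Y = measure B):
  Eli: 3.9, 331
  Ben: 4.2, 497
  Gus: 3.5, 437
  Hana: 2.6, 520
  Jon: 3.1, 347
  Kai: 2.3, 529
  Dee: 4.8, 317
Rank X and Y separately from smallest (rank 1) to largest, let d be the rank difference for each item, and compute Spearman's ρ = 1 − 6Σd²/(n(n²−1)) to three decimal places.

-0.750

Ranks of variable 1: 5, 6, 4, 2, 3, 1, 7
Ranks of variable 2: 2, 5, 4, 6, 3, 7, 1
d = r₁ − r₂: 3, 1, 0, -4, 0, -6, 6
d²: 9, 1, 0, 16, 0, 36, 36; Σd² = 98
ρ = 1 − 6·98/(7·48) = 1 − 588/336 = -0.750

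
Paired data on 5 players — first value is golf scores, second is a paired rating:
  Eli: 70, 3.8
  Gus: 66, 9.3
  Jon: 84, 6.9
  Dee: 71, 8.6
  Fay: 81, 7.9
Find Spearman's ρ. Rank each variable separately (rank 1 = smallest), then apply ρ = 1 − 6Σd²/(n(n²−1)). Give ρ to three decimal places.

Ranks of variable 1: 2, 1, 5, 3, 4
Ranks of variable 2: 1, 5, 2, 4, 3
d = r₁ − r₂: 1, -4, 3, -1, 1
d²: 1, 16, 9, 1, 1; Σd² = 28
ρ = 1 − 6·28/(5·24) = 1 − 168/120 = -0.400

-0.400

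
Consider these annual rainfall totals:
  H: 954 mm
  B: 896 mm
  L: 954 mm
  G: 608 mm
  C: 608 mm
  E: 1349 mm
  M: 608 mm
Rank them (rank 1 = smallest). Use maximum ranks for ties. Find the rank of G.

3

Sorted (ascending): 608, 608, 608, 896, 954, 954, 1349
The 3 values of 608 occupy positions 1–3 → each gets rank 3.
The 2 values of 954 occupy positions 5–6 → each gets rank 6.
G has value 608 mm → rank 3.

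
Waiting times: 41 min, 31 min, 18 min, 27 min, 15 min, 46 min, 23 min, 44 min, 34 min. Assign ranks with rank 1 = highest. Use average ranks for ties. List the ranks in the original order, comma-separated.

3, 5, 8, 6, 9, 1, 7, 2, 4

Sorted (descending): 46, 44, 41, 34, 31, 27, 23, 18, 15
No ties — each value takes its position as its rank.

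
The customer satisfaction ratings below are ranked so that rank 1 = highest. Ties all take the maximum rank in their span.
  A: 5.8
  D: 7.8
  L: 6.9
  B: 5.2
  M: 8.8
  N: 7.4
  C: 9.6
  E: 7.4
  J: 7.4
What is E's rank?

Sorted (descending): 9.6, 8.8, 7.8, 7.4, 7.4, 7.4, 6.9, 5.8, 5.2
The 3 values of 7.4 occupy positions 4–6 → each gets rank 6.
E has value 7.4 → rank 6.

6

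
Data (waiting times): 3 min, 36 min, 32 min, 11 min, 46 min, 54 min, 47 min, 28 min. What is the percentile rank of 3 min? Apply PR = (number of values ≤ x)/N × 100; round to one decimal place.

N = 8.
Strictly below 3: 0. Equal to 3: 1.
PR = 1/8 × 100 = 12.5

12.5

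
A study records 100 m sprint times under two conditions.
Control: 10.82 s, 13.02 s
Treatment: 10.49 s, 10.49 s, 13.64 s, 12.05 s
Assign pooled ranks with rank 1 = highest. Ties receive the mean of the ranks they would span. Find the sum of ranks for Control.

6

Sorted (descending): 13.64, 13.02, 12.05, 10.82, 10.49, 10.49
The 2 values of 10.49 occupy positions 5–6 → average rank (5+6)/2 = 5.5.
Control values → pooled ranks: 10.82→4, 13.02→2
Rank sum = 4 + 2 = 6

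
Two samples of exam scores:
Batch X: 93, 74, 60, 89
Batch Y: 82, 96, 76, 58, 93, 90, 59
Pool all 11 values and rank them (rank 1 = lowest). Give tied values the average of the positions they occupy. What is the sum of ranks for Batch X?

23.5

Sorted (ascending): 58, 59, 60, 74, 76, 82, 89, 90, 93, 93, 96
The 2 values of 93 occupy positions 9–10 → average rank (9+10)/2 = 9.5.
Batch X values → pooled ranks: 93→9.5, 74→4, 60→3, 89→7
Rank sum = 9.5 + 4 + 3 + 7 = 23.5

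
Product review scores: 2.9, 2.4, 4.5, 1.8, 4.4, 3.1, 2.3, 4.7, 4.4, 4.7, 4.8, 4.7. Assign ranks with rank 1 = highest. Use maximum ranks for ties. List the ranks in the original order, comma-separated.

9, 10, 5, 12, 7, 8, 11, 4, 7, 4, 1, 4

Sorted (descending): 4.8, 4.7, 4.7, 4.7, 4.5, 4.4, 4.4, 3.1, 2.9, 2.4, 2.3, 1.8
The 3 values of 4.7 occupy positions 2–4 → each gets rank 4.
The 2 values of 4.4 occupy positions 6–7 → each gets rank 7.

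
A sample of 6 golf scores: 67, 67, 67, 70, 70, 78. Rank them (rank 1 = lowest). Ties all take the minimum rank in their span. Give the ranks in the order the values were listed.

Sorted (ascending): 67, 67, 67, 70, 70, 78
The 3 values of 67 occupy positions 1–3 → each gets rank 1.
The 2 values of 70 occupy positions 4–5 → each gets rank 4.

1, 1, 1, 4, 4, 6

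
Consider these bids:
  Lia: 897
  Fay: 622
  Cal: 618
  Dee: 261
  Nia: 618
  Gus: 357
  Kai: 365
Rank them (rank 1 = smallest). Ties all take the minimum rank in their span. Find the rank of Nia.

4

Sorted (ascending): 261, 357, 365, 618, 618, 622, 897
The 2 values of 618 occupy positions 4–5 → each gets rank 4.
Nia has value 618 → rank 4.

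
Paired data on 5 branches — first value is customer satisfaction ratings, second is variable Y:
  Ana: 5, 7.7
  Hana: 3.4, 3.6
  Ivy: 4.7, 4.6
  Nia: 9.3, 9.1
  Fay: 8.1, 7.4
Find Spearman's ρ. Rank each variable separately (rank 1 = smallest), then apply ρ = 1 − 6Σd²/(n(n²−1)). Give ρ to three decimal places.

0.900

Ranks of variable 1: 3, 1, 2, 5, 4
Ranks of variable 2: 4, 1, 2, 5, 3
d = r₁ − r₂: -1, 0, 0, 0, 1
d²: 1, 0, 0, 0, 1; Σd² = 2
ρ = 1 − 6·2/(5·24) = 1 − 12/120 = 0.900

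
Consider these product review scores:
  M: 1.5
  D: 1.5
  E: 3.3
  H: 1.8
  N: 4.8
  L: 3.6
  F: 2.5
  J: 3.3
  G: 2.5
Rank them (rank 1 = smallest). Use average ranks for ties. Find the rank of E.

6.5

Sorted (ascending): 1.5, 1.5, 1.8, 2.5, 2.5, 3.3, 3.3, 3.6, 4.8
The 2 values of 1.5 occupy positions 1–2 → average rank (1+2)/2 = 1.5.
The 2 values of 2.5 occupy positions 4–5 → average rank (4+5)/2 = 4.5.
The 2 values of 3.3 occupy positions 6–7 → average rank (6+7)/2 = 6.5.
E has value 3.3 → rank 6.5.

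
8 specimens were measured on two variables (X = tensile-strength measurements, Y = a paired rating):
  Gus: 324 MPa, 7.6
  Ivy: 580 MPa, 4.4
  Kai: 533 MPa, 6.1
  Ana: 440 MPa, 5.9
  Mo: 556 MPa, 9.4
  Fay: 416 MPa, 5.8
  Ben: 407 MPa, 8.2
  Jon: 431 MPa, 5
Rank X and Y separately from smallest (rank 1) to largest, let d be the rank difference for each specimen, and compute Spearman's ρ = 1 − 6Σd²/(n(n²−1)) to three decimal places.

-0.262

Ranks of variable 1: 1, 8, 6, 5, 7, 3, 2, 4
Ranks of variable 2: 6, 1, 5, 4, 8, 3, 7, 2
d = r₁ − r₂: -5, 7, 1, 1, -1, 0, -5, 2
d²: 25, 49, 1, 1, 1, 0, 25, 4; Σd² = 106
ρ = 1 − 6·106/(8·63) = 1 − 636/504 = -0.262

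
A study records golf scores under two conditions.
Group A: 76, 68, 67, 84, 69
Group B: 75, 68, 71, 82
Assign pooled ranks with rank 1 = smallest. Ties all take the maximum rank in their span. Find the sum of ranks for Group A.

24

Sorted (ascending): 67, 68, 68, 69, 71, 75, 76, 82, 84
The 2 values of 68 occupy positions 2–3 → each gets rank 3.
Group A values → pooled ranks: 76→7, 68→3, 67→1, 84→9, 69→4
Rank sum = 7 + 3 + 1 + 9 + 4 = 24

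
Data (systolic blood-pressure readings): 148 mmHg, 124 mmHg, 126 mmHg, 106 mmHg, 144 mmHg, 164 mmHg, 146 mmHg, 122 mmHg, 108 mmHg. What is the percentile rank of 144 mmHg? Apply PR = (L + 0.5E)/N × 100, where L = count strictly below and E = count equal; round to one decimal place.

61.1

N = 9.
Strictly below 144: 5. Equal to 144: 1.
PR = (5 + 0.5·1)/9 × 100 = 61.1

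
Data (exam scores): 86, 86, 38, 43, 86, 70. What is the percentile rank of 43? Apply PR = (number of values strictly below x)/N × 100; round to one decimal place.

N = 6.
Strictly below 43: 1. Equal to 43: 1.
PR = 1/6 × 100 = 16.7

16.7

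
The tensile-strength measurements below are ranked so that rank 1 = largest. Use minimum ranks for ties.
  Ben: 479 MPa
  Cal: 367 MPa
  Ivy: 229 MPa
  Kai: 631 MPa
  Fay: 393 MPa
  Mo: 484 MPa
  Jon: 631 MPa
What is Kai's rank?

1

Sorted (descending): 631, 631, 484, 479, 393, 367, 229
The 2 values of 631 occupy positions 1–2 → each gets rank 1.
Kai has value 631 MPa → rank 1.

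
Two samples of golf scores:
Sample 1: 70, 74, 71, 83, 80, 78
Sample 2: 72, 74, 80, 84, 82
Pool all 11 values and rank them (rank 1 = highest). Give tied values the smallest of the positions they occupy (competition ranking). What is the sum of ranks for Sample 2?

Sorted (descending): 84, 83, 82, 80, 80, 78, 74, 74, 72, 71, 70
The 2 values of 80 occupy positions 4–5 → each gets rank 4.
The 2 values of 74 occupy positions 7–8 → each gets rank 7.
Sample 2 values → pooled ranks: 72→9, 74→7, 80→4, 84→1, 82→3
Rank sum = 9 + 7 + 4 + 1 + 3 = 24

24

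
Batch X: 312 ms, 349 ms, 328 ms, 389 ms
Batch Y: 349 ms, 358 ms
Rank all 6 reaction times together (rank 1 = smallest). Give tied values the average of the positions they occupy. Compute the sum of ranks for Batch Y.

Sorted (ascending): 312, 328, 349, 349, 358, 389
The 2 values of 349 occupy positions 3–4 → average rank (3+4)/2 = 3.5.
Batch Y values → pooled ranks: 349→3.5, 358→5
Rank sum = 3.5 + 5 = 8.5

8.5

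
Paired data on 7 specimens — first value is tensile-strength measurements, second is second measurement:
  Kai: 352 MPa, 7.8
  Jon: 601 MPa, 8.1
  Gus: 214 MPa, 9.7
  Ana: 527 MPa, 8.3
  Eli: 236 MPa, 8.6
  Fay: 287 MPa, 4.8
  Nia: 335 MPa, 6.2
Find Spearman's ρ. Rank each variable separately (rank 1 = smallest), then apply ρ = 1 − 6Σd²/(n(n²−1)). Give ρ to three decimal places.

Ranks of variable 1: 5, 7, 1, 6, 2, 3, 4
Ranks of variable 2: 3, 4, 7, 5, 6, 1, 2
d = r₁ − r₂: 2, 3, -6, 1, -4, 2, 2
d²: 4, 9, 36, 1, 16, 4, 4; Σd² = 74
ρ = 1 − 6·74/(7·48) = 1 − 444/336 = -0.321

-0.321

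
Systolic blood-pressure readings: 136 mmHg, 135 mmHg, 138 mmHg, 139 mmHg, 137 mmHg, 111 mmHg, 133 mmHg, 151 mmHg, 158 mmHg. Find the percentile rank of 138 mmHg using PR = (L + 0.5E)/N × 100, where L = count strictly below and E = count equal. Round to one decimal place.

N = 9.
Strictly below 138: 5. Equal to 138: 1.
PR = (5 + 0.5·1)/9 × 100 = 61.1

61.1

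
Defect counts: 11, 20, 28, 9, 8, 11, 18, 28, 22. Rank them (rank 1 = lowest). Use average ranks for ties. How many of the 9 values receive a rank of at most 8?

Sorted (ascending): 8, 9, 11, 11, 18, 20, 22, 28, 28
The 2 values of 11 occupy positions 3–4 → average rank (3+4)/2 = 3.5.
The 2 values of 28 occupy positions 8–9 → average rank (8+9)/2 = 8.5.
Ranks ≤ 8: {1, 2, 3.5, 3.5, 5, 6, 7} → 7 values.

7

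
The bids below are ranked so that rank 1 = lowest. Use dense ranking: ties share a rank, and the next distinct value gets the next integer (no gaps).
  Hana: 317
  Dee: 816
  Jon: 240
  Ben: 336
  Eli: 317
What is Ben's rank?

3

Sorted (ascending): 240, 317, 317, 336, 816
The 2 values of 317 share dense rank 2.
Remaining distinct values take the next consecutive integers.
Ben has value 336 → rank 3.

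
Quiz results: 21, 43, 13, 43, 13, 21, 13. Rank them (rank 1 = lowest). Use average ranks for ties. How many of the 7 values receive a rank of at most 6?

Sorted (ascending): 13, 13, 13, 21, 21, 43, 43
The 3 values of 13 occupy positions 1–3 → average rank 2.
The 2 values of 21 occupy positions 4–5 → average rank (4+5)/2 = 4.5.
The 2 values of 43 occupy positions 6–7 → average rank (6+7)/2 = 6.5.
Ranks ≤ 6: {2, 2, 2, 4.5, 4.5} → 5 values.

5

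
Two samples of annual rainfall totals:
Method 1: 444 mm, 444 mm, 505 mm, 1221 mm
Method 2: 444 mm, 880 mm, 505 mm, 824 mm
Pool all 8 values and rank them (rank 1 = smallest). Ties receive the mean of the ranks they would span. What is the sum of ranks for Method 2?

19.5

Sorted (ascending): 444, 444, 444, 505, 505, 824, 880, 1221
The 3 values of 444 occupy positions 1–3 → average rank 2.
The 2 values of 505 occupy positions 4–5 → average rank (4+5)/2 = 4.5.
Method 2 values → pooled ranks: 444→2, 880→7, 505→4.5, 824→6
Rank sum = 2 + 7 + 4.5 + 6 = 19.5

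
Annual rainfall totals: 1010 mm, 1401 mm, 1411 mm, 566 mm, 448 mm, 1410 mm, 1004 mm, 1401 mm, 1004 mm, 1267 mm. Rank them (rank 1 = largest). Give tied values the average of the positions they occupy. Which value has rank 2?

Sorted (descending): 1411, 1410, 1401, 1401, 1267, 1010, 1004, 1004, 566, 448
The 2 values of 1401 occupy positions 3–4 → average rank (3+4)/2 = 3.5.
The 2 values of 1004 occupy positions 7–8 → average rank (7+8)/2 = 7.5.
Rank 2 → value 1410.

1410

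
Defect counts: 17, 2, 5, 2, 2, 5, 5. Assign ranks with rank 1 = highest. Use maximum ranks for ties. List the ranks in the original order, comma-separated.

Sorted (descending): 17, 5, 5, 5, 2, 2, 2
The 3 values of 5 occupy positions 2–4 → each gets rank 4.
The 3 values of 2 occupy positions 5–7 → each gets rank 7.

1, 7, 4, 7, 7, 4, 4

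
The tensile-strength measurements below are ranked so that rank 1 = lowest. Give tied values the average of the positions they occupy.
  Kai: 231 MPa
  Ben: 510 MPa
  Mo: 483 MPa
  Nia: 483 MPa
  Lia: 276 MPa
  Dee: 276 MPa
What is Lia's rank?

Sorted (ascending): 231, 276, 276, 483, 483, 510
The 2 values of 276 occupy positions 2–3 → average rank (2+3)/2 = 2.5.
The 2 values of 483 occupy positions 4–5 → average rank (4+5)/2 = 4.5.
Lia has value 276 MPa → rank 2.5.

2.5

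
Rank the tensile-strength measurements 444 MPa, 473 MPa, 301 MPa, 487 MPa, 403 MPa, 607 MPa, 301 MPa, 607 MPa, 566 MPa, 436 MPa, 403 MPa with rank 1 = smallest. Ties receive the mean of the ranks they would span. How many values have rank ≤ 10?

9

Sorted (ascending): 301, 301, 403, 403, 436, 444, 473, 487, 566, 607, 607
The 2 values of 301 occupy positions 1–2 → average rank (1+2)/2 = 1.5.
The 2 values of 403 occupy positions 3–4 → average rank (3+4)/2 = 3.5.
The 2 values of 607 occupy positions 10–11 → average rank (10+11)/2 = 10.5.
Ranks ≤ 10: {1.5, 1.5, 3.5, 3.5, 5, 6, 7, 8, 9} → 9 values.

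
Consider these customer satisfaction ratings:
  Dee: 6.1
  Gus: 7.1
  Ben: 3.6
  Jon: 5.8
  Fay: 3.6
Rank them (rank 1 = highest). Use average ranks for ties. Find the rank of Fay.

Sorted (descending): 7.1, 6.1, 5.8, 3.6, 3.6
The 2 values of 3.6 occupy positions 4–5 → average rank (4+5)/2 = 4.5.
Fay has value 3.6 → rank 4.5.

4.5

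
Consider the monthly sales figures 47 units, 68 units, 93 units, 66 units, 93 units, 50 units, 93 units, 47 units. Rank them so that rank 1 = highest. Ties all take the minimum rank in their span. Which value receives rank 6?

Sorted (descending): 93, 93, 93, 68, 66, 50, 47, 47
The 3 values of 93 occupy positions 1–3 → each gets rank 1.
The 2 values of 47 occupy positions 7–8 → each gets rank 7.
Rank 6 → value 50.

50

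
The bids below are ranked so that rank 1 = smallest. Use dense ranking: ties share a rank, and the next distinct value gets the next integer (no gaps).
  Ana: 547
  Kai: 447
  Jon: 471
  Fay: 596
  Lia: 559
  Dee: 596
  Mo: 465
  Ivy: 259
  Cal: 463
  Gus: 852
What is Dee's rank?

Sorted (ascending): 259, 447, 463, 465, 471, 547, 559, 596, 596, 852
The 2 values of 596 share dense rank 8.
Remaining distinct values take the next consecutive integers.
Dee has value 596 → rank 8.

8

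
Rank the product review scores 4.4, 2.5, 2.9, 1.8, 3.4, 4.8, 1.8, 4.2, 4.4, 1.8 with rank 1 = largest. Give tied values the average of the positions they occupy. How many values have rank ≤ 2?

1

Sorted (descending): 4.8, 4.4, 4.4, 4.2, 3.4, 2.9, 2.5, 1.8, 1.8, 1.8
The 2 values of 4.4 occupy positions 2–3 → average rank (2+3)/2 = 2.5.
The 3 values of 1.8 occupy positions 8–10 → average rank 9.
Ranks ≤ 2: {1} → 1 value.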